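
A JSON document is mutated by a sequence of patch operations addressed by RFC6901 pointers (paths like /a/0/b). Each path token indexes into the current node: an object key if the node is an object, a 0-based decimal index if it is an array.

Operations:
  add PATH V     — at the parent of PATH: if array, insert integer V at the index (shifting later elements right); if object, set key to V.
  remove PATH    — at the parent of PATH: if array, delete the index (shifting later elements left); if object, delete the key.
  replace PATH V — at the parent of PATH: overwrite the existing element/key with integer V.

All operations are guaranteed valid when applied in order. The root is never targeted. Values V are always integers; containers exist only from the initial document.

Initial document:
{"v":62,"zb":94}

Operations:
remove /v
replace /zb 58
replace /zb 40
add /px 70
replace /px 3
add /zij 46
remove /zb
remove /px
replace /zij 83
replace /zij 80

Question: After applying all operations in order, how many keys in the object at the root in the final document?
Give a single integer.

After op 1 (remove /v): {"zb":94}
After op 2 (replace /zb 58): {"zb":58}
After op 3 (replace /zb 40): {"zb":40}
After op 4 (add /px 70): {"px":70,"zb":40}
After op 5 (replace /px 3): {"px":3,"zb":40}
After op 6 (add /zij 46): {"px":3,"zb":40,"zij":46}
After op 7 (remove /zb): {"px":3,"zij":46}
After op 8 (remove /px): {"zij":46}
After op 9 (replace /zij 83): {"zij":83}
After op 10 (replace /zij 80): {"zij":80}
Size at the root: 1

Answer: 1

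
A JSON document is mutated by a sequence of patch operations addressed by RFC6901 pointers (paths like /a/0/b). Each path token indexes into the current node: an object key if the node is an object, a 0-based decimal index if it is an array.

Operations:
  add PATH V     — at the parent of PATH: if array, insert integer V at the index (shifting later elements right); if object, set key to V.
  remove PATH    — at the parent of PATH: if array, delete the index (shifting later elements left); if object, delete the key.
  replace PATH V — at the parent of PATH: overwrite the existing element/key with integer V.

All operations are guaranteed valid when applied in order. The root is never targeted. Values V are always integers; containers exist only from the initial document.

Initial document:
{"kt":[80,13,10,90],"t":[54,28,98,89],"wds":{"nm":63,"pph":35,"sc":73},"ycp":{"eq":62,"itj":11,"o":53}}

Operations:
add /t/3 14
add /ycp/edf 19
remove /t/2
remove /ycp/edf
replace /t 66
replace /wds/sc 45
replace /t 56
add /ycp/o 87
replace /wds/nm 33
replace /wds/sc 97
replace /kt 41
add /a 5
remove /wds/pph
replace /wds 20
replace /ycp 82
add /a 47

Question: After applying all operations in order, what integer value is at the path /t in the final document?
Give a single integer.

After op 1 (add /t/3 14): {"kt":[80,13,10,90],"t":[54,28,98,14,89],"wds":{"nm":63,"pph":35,"sc":73},"ycp":{"eq":62,"itj":11,"o":53}}
After op 2 (add /ycp/edf 19): {"kt":[80,13,10,90],"t":[54,28,98,14,89],"wds":{"nm":63,"pph":35,"sc":73},"ycp":{"edf":19,"eq":62,"itj":11,"o":53}}
After op 3 (remove /t/2): {"kt":[80,13,10,90],"t":[54,28,14,89],"wds":{"nm":63,"pph":35,"sc":73},"ycp":{"edf":19,"eq":62,"itj":11,"o":53}}
After op 4 (remove /ycp/edf): {"kt":[80,13,10,90],"t":[54,28,14,89],"wds":{"nm":63,"pph":35,"sc":73},"ycp":{"eq":62,"itj":11,"o":53}}
After op 5 (replace /t 66): {"kt":[80,13,10,90],"t":66,"wds":{"nm":63,"pph":35,"sc":73},"ycp":{"eq":62,"itj":11,"o":53}}
After op 6 (replace /wds/sc 45): {"kt":[80,13,10,90],"t":66,"wds":{"nm":63,"pph":35,"sc":45},"ycp":{"eq":62,"itj":11,"o":53}}
After op 7 (replace /t 56): {"kt":[80,13,10,90],"t":56,"wds":{"nm":63,"pph":35,"sc":45},"ycp":{"eq":62,"itj":11,"o":53}}
After op 8 (add /ycp/o 87): {"kt":[80,13,10,90],"t":56,"wds":{"nm":63,"pph":35,"sc":45},"ycp":{"eq":62,"itj":11,"o":87}}
After op 9 (replace /wds/nm 33): {"kt":[80,13,10,90],"t":56,"wds":{"nm":33,"pph":35,"sc":45},"ycp":{"eq":62,"itj":11,"o":87}}
After op 10 (replace /wds/sc 97): {"kt":[80,13,10,90],"t":56,"wds":{"nm":33,"pph":35,"sc":97},"ycp":{"eq":62,"itj":11,"o":87}}
After op 11 (replace /kt 41): {"kt":41,"t":56,"wds":{"nm":33,"pph":35,"sc":97},"ycp":{"eq":62,"itj":11,"o":87}}
After op 12 (add /a 5): {"a":5,"kt":41,"t":56,"wds":{"nm":33,"pph":35,"sc":97},"ycp":{"eq":62,"itj":11,"o":87}}
After op 13 (remove /wds/pph): {"a":5,"kt":41,"t":56,"wds":{"nm":33,"sc":97},"ycp":{"eq":62,"itj":11,"o":87}}
After op 14 (replace /wds 20): {"a":5,"kt":41,"t":56,"wds":20,"ycp":{"eq":62,"itj":11,"o":87}}
After op 15 (replace /ycp 82): {"a":5,"kt":41,"t":56,"wds":20,"ycp":82}
After op 16 (add /a 47): {"a":47,"kt":41,"t":56,"wds":20,"ycp":82}
Value at /t: 56

Answer: 56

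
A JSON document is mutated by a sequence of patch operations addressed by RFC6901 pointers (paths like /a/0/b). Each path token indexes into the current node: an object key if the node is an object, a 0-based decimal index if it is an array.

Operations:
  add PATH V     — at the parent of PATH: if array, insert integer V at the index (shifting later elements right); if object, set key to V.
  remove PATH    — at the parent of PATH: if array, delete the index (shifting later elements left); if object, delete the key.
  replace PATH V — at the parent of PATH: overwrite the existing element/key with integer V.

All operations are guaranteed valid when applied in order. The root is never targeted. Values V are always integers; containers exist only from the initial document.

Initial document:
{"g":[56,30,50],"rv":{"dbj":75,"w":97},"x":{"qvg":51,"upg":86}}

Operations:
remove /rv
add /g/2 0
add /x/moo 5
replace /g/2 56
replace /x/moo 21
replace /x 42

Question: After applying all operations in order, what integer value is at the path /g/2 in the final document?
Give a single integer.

Answer: 56

Derivation:
After op 1 (remove /rv): {"g":[56,30,50],"x":{"qvg":51,"upg":86}}
After op 2 (add /g/2 0): {"g":[56,30,0,50],"x":{"qvg":51,"upg":86}}
After op 3 (add /x/moo 5): {"g":[56,30,0,50],"x":{"moo":5,"qvg":51,"upg":86}}
After op 4 (replace /g/2 56): {"g":[56,30,56,50],"x":{"moo":5,"qvg":51,"upg":86}}
After op 5 (replace /x/moo 21): {"g":[56,30,56,50],"x":{"moo":21,"qvg":51,"upg":86}}
After op 6 (replace /x 42): {"g":[56,30,56,50],"x":42}
Value at /g/2: 56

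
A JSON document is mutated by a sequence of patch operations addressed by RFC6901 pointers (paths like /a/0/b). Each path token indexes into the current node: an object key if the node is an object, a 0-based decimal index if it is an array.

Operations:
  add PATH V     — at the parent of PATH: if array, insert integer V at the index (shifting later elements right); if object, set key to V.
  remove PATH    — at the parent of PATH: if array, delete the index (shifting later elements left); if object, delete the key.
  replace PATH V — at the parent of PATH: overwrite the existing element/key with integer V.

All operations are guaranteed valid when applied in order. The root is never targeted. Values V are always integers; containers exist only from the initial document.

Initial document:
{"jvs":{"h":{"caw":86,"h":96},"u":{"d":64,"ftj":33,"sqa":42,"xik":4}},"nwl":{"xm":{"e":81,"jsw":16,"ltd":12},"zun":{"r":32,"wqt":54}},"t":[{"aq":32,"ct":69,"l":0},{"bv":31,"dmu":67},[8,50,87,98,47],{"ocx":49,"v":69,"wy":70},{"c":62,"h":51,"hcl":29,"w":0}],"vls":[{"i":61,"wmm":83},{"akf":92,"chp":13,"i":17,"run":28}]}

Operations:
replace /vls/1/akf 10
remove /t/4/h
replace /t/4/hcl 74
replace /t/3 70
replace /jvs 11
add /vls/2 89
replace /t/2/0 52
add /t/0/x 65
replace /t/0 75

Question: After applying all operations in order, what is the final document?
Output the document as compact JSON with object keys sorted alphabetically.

Answer: {"jvs":11,"nwl":{"xm":{"e":81,"jsw":16,"ltd":12},"zun":{"r":32,"wqt":54}},"t":[75,{"bv":31,"dmu":67},[52,50,87,98,47],70,{"c":62,"hcl":74,"w":0}],"vls":[{"i":61,"wmm":83},{"akf":10,"chp":13,"i":17,"run":28},89]}

Derivation:
After op 1 (replace /vls/1/akf 10): {"jvs":{"h":{"caw":86,"h":96},"u":{"d":64,"ftj":33,"sqa":42,"xik":4}},"nwl":{"xm":{"e":81,"jsw":16,"ltd":12},"zun":{"r":32,"wqt":54}},"t":[{"aq":32,"ct":69,"l":0},{"bv":31,"dmu":67},[8,50,87,98,47],{"ocx":49,"v":69,"wy":70},{"c":62,"h":51,"hcl":29,"w":0}],"vls":[{"i":61,"wmm":83},{"akf":10,"chp":13,"i":17,"run":28}]}
After op 2 (remove /t/4/h): {"jvs":{"h":{"caw":86,"h":96},"u":{"d":64,"ftj":33,"sqa":42,"xik":4}},"nwl":{"xm":{"e":81,"jsw":16,"ltd":12},"zun":{"r":32,"wqt":54}},"t":[{"aq":32,"ct":69,"l":0},{"bv":31,"dmu":67},[8,50,87,98,47],{"ocx":49,"v":69,"wy":70},{"c":62,"hcl":29,"w":0}],"vls":[{"i":61,"wmm":83},{"akf":10,"chp":13,"i":17,"run":28}]}
After op 3 (replace /t/4/hcl 74): {"jvs":{"h":{"caw":86,"h":96},"u":{"d":64,"ftj":33,"sqa":42,"xik":4}},"nwl":{"xm":{"e":81,"jsw":16,"ltd":12},"zun":{"r":32,"wqt":54}},"t":[{"aq":32,"ct":69,"l":0},{"bv":31,"dmu":67},[8,50,87,98,47],{"ocx":49,"v":69,"wy":70},{"c":62,"hcl":74,"w":0}],"vls":[{"i":61,"wmm":83},{"akf":10,"chp":13,"i":17,"run":28}]}
After op 4 (replace /t/3 70): {"jvs":{"h":{"caw":86,"h":96},"u":{"d":64,"ftj":33,"sqa":42,"xik":4}},"nwl":{"xm":{"e":81,"jsw":16,"ltd":12},"zun":{"r":32,"wqt":54}},"t":[{"aq":32,"ct":69,"l":0},{"bv":31,"dmu":67},[8,50,87,98,47],70,{"c":62,"hcl":74,"w":0}],"vls":[{"i":61,"wmm":83},{"akf":10,"chp":13,"i":17,"run":28}]}
After op 5 (replace /jvs 11): {"jvs":11,"nwl":{"xm":{"e":81,"jsw":16,"ltd":12},"zun":{"r":32,"wqt":54}},"t":[{"aq":32,"ct":69,"l":0},{"bv":31,"dmu":67},[8,50,87,98,47],70,{"c":62,"hcl":74,"w":0}],"vls":[{"i":61,"wmm":83},{"akf":10,"chp":13,"i":17,"run":28}]}
After op 6 (add /vls/2 89): {"jvs":11,"nwl":{"xm":{"e":81,"jsw":16,"ltd":12},"zun":{"r":32,"wqt":54}},"t":[{"aq":32,"ct":69,"l":0},{"bv":31,"dmu":67},[8,50,87,98,47],70,{"c":62,"hcl":74,"w":0}],"vls":[{"i":61,"wmm":83},{"akf":10,"chp":13,"i":17,"run":28},89]}
After op 7 (replace /t/2/0 52): {"jvs":11,"nwl":{"xm":{"e":81,"jsw":16,"ltd":12},"zun":{"r":32,"wqt":54}},"t":[{"aq":32,"ct":69,"l":0},{"bv":31,"dmu":67},[52,50,87,98,47],70,{"c":62,"hcl":74,"w":0}],"vls":[{"i":61,"wmm":83},{"akf":10,"chp":13,"i":17,"run":28},89]}
After op 8 (add /t/0/x 65): {"jvs":11,"nwl":{"xm":{"e":81,"jsw":16,"ltd":12},"zun":{"r":32,"wqt":54}},"t":[{"aq":32,"ct":69,"l":0,"x":65},{"bv":31,"dmu":67},[52,50,87,98,47],70,{"c":62,"hcl":74,"w":0}],"vls":[{"i":61,"wmm":83},{"akf":10,"chp":13,"i":17,"run":28},89]}
After op 9 (replace /t/0 75): {"jvs":11,"nwl":{"xm":{"e":81,"jsw":16,"ltd":12},"zun":{"r":32,"wqt":54}},"t":[75,{"bv":31,"dmu":67},[52,50,87,98,47],70,{"c":62,"hcl":74,"w":0}],"vls":[{"i":61,"wmm":83},{"akf":10,"chp":13,"i":17,"run":28},89]}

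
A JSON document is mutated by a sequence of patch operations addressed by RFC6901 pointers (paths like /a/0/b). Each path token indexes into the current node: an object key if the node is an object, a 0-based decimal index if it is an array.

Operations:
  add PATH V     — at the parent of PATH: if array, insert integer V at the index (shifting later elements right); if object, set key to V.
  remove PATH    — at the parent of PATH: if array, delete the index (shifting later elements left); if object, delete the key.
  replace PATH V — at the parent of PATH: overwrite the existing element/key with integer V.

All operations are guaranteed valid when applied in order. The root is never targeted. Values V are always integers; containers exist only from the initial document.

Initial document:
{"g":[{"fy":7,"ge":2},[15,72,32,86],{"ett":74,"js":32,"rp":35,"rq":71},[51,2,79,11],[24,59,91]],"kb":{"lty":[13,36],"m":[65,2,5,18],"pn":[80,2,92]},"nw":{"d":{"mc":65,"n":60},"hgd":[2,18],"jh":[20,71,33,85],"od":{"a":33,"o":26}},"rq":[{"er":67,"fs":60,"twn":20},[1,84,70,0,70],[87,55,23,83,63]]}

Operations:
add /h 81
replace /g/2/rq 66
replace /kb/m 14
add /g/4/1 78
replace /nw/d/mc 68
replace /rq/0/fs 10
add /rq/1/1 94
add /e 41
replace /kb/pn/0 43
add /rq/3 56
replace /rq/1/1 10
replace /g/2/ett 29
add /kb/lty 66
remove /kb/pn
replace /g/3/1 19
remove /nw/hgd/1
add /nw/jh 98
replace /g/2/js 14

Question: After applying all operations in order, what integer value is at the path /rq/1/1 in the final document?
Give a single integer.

After op 1 (add /h 81): {"g":[{"fy":7,"ge":2},[15,72,32,86],{"ett":74,"js":32,"rp":35,"rq":71},[51,2,79,11],[24,59,91]],"h":81,"kb":{"lty":[13,36],"m":[65,2,5,18],"pn":[80,2,92]},"nw":{"d":{"mc":65,"n":60},"hgd":[2,18],"jh":[20,71,33,85],"od":{"a":33,"o":26}},"rq":[{"er":67,"fs":60,"twn":20},[1,84,70,0,70],[87,55,23,83,63]]}
After op 2 (replace /g/2/rq 66): {"g":[{"fy":7,"ge":2},[15,72,32,86],{"ett":74,"js":32,"rp":35,"rq":66},[51,2,79,11],[24,59,91]],"h":81,"kb":{"lty":[13,36],"m":[65,2,5,18],"pn":[80,2,92]},"nw":{"d":{"mc":65,"n":60},"hgd":[2,18],"jh":[20,71,33,85],"od":{"a":33,"o":26}},"rq":[{"er":67,"fs":60,"twn":20},[1,84,70,0,70],[87,55,23,83,63]]}
After op 3 (replace /kb/m 14): {"g":[{"fy":7,"ge":2},[15,72,32,86],{"ett":74,"js":32,"rp":35,"rq":66},[51,2,79,11],[24,59,91]],"h":81,"kb":{"lty":[13,36],"m":14,"pn":[80,2,92]},"nw":{"d":{"mc":65,"n":60},"hgd":[2,18],"jh":[20,71,33,85],"od":{"a":33,"o":26}},"rq":[{"er":67,"fs":60,"twn":20},[1,84,70,0,70],[87,55,23,83,63]]}
After op 4 (add /g/4/1 78): {"g":[{"fy":7,"ge":2},[15,72,32,86],{"ett":74,"js":32,"rp":35,"rq":66},[51,2,79,11],[24,78,59,91]],"h":81,"kb":{"lty":[13,36],"m":14,"pn":[80,2,92]},"nw":{"d":{"mc":65,"n":60},"hgd":[2,18],"jh":[20,71,33,85],"od":{"a":33,"o":26}},"rq":[{"er":67,"fs":60,"twn":20},[1,84,70,0,70],[87,55,23,83,63]]}
After op 5 (replace /nw/d/mc 68): {"g":[{"fy":7,"ge":2},[15,72,32,86],{"ett":74,"js":32,"rp":35,"rq":66},[51,2,79,11],[24,78,59,91]],"h":81,"kb":{"lty":[13,36],"m":14,"pn":[80,2,92]},"nw":{"d":{"mc":68,"n":60},"hgd":[2,18],"jh":[20,71,33,85],"od":{"a":33,"o":26}},"rq":[{"er":67,"fs":60,"twn":20},[1,84,70,0,70],[87,55,23,83,63]]}
After op 6 (replace /rq/0/fs 10): {"g":[{"fy":7,"ge":2},[15,72,32,86],{"ett":74,"js":32,"rp":35,"rq":66},[51,2,79,11],[24,78,59,91]],"h":81,"kb":{"lty":[13,36],"m":14,"pn":[80,2,92]},"nw":{"d":{"mc":68,"n":60},"hgd":[2,18],"jh":[20,71,33,85],"od":{"a":33,"o":26}},"rq":[{"er":67,"fs":10,"twn":20},[1,84,70,0,70],[87,55,23,83,63]]}
After op 7 (add /rq/1/1 94): {"g":[{"fy":7,"ge":2},[15,72,32,86],{"ett":74,"js":32,"rp":35,"rq":66},[51,2,79,11],[24,78,59,91]],"h":81,"kb":{"lty":[13,36],"m":14,"pn":[80,2,92]},"nw":{"d":{"mc":68,"n":60},"hgd":[2,18],"jh":[20,71,33,85],"od":{"a":33,"o":26}},"rq":[{"er":67,"fs":10,"twn":20},[1,94,84,70,0,70],[87,55,23,83,63]]}
After op 8 (add /e 41): {"e":41,"g":[{"fy":7,"ge":2},[15,72,32,86],{"ett":74,"js":32,"rp":35,"rq":66},[51,2,79,11],[24,78,59,91]],"h":81,"kb":{"lty":[13,36],"m":14,"pn":[80,2,92]},"nw":{"d":{"mc":68,"n":60},"hgd":[2,18],"jh":[20,71,33,85],"od":{"a":33,"o":26}},"rq":[{"er":67,"fs":10,"twn":20},[1,94,84,70,0,70],[87,55,23,83,63]]}
After op 9 (replace /kb/pn/0 43): {"e":41,"g":[{"fy":7,"ge":2},[15,72,32,86],{"ett":74,"js":32,"rp":35,"rq":66},[51,2,79,11],[24,78,59,91]],"h":81,"kb":{"lty":[13,36],"m":14,"pn":[43,2,92]},"nw":{"d":{"mc":68,"n":60},"hgd":[2,18],"jh":[20,71,33,85],"od":{"a":33,"o":26}},"rq":[{"er":67,"fs":10,"twn":20},[1,94,84,70,0,70],[87,55,23,83,63]]}
After op 10 (add /rq/3 56): {"e":41,"g":[{"fy":7,"ge":2},[15,72,32,86],{"ett":74,"js":32,"rp":35,"rq":66},[51,2,79,11],[24,78,59,91]],"h":81,"kb":{"lty":[13,36],"m":14,"pn":[43,2,92]},"nw":{"d":{"mc":68,"n":60},"hgd":[2,18],"jh":[20,71,33,85],"od":{"a":33,"o":26}},"rq":[{"er":67,"fs":10,"twn":20},[1,94,84,70,0,70],[87,55,23,83,63],56]}
After op 11 (replace /rq/1/1 10): {"e":41,"g":[{"fy":7,"ge":2},[15,72,32,86],{"ett":74,"js":32,"rp":35,"rq":66},[51,2,79,11],[24,78,59,91]],"h":81,"kb":{"lty":[13,36],"m":14,"pn":[43,2,92]},"nw":{"d":{"mc":68,"n":60},"hgd":[2,18],"jh":[20,71,33,85],"od":{"a":33,"o":26}},"rq":[{"er":67,"fs":10,"twn":20},[1,10,84,70,0,70],[87,55,23,83,63],56]}
After op 12 (replace /g/2/ett 29): {"e":41,"g":[{"fy":7,"ge":2},[15,72,32,86],{"ett":29,"js":32,"rp":35,"rq":66},[51,2,79,11],[24,78,59,91]],"h":81,"kb":{"lty":[13,36],"m":14,"pn":[43,2,92]},"nw":{"d":{"mc":68,"n":60},"hgd":[2,18],"jh":[20,71,33,85],"od":{"a":33,"o":26}},"rq":[{"er":67,"fs":10,"twn":20},[1,10,84,70,0,70],[87,55,23,83,63],56]}
After op 13 (add /kb/lty 66): {"e":41,"g":[{"fy":7,"ge":2},[15,72,32,86],{"ett":29,"js":32,"rp":35,"rq":66},[51,2,79,11],[24,78,59,91]],"h":81,"kb":{"lty":66,"m":14,"pn":[43,2,92]},"nw":{"d":{"mc":68,"n":60},"hgd":[2,18],"jh":[20,71,33,85],"od":{"a":33,"o":26}},"rq":[{"er":67,"fs":10,"twn":20},[1,10,84,70,0,70],[87,55,23,83,63],56]}
After op 14 (remove /kb/pn): {"e":41,"g":[{"fy":7,"ge":2},[15,72,32,86],{"ett":29,"js":32,"rp":35,"rq":66},[51,2,79,11],[24,78,59,91]],"h":81,"kb":{"lty":66,"m":14},"nw":{"d":{"mc":68,"n":60},"hgd":[2,18],"jh":[20,71,33,85],"od":{"a":33,"o":26}},"rq":[{"er":67,"fs":10,"twn":20},[1,10,84,70,0,70],[87,55,23,83,63],56]}
After op 15 (replace /g/3/1 19): {"e":41,"g":[{"fy":7,"ge":2},[15,72,32,86],{"ett":29,"js":32,"rp":35,"rq":66},[51,19,79,11],[24,78,59,91]],"h":81,"kb":{"lty":66,"m":14},"nw":{"d":{"mc":68,"n":60},"hgd":[2,18],"jh":[20,71,33,85],"od":{"a":33,"o":26}},"rq":[{"er":67,"fs":10,"twn":20},[1,10,84,70,0,70],[87,55,23,83,63],56]}
After op 16 (remove /nw/hgd/1): {"e":41,"g":[{"fy":7,"ge":2},[15,72,32,86],{"ett":29,"js":32,"rp":35,"rq":66},[51,19,79,11],[24,78,59,91]],"h":81,"kb":{"lty":66,"m":14},"nw":{"d":{"mc":68,"n":60},"hgd":[2],"jh":[20,71,33,85],"od":{"a":33,"o":26}},"rq":[{"er":67,"fs":10,"twn":20},[1,10,84,70,0,70],[87,55,23,83,63],56]}
After op 17 (add /nw/jh 98): {"e":41,"g":[{"fy":7,"ge":2},[15,72,32,86],{"ett":29,"js":32,"rp":35,"rq":66},[51,19,79,11],[24,78,59,91]],"h":81,"kb":{"lty":66,"m":14},"nw":{"d":{"mc":68,"n":60},"hgd":[2],"jh":98,"od":{"a":33,"o":26}},"rq":[{"er":67,"fs":10,"twn":20},[1,10,84,70,0,70],[87,55,23,83,63],56]}
After op 18 (replace /g/2/js 14): {"e":41,"g":[{"fy":7,"ge":2},[15,72,32,86],{"ett":29,"js":14,"rp":35,"rq":66},[51,19,79,11],[24,78,59,91]],"h":81,"kb":{"lty":66,"m":14},"nw":{"d":{"mc":68,"n":60},"hgd":[2],"jh":98,"od":{"a":33,"o":26}},"rq":[{"er":67,"fs":10,"twn":20},[1,10,84,70,0,70],[87,55,23,83,63],56]}
Value at /rq/1/1: 10

Answer: 10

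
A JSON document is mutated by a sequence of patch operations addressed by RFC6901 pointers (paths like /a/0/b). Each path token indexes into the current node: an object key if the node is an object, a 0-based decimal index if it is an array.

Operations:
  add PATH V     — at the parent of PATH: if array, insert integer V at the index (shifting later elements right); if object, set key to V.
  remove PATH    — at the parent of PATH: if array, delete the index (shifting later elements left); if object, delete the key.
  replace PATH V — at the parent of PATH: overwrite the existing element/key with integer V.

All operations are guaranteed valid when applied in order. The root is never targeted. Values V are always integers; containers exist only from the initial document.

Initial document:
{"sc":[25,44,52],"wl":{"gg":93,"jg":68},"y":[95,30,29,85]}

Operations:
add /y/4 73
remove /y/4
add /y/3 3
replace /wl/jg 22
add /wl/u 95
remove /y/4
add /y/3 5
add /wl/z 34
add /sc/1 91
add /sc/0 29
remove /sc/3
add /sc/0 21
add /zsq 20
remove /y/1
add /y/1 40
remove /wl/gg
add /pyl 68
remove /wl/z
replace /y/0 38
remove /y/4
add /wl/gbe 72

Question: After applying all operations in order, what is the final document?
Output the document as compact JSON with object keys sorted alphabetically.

After op 1 (add /y/4 73): {"sc":[25,44,52],"wl":{"gg":93,"jg":68},"y":[95,30,29,85,73]}
After op 2 (remove /y/4): {"sc":[25,44,52],"wl":{"gg":93,"jg":68},"y":[95,30,29,85]}
After op 3 (add /y/3 3): {"sc":[25,44,52],"wl":{"gg":93,"jg":68},"y":[95,30,29,3,85]}
After op 4 (replace /wl/jg 22): {"sc":[25,44,52],"wl":{"gg":93,"jg":22},"y":[95,30,29,3,85]}
After op 5 (add /wl/u 95): {"sc":[25,44,52],"wl":{"gg":93,"jg":22,"u":95},"y":[95,30,29,3,85]}
After op 6 (remove /y/4): {"sc":[25,44,52],"wl":{"gg":93,"jg":22,"u":95},"y":[95,30,29,3]}
After op 7 (add /y/3 5): {"sc":[25,44,52],"wl":{"gg":93,"jg":22,"u":95},"y":[95,30,29,5,3]}
After op 8 (add /wl/z 34): {"sc":[25,44,52],"wl":{"gg":93,"jg":22,"u":95,"z":34},"y":[95,30,29,5,3]}
After op 9 (add /sc/1 91): {"sc":[25,91,44,52],"wl":{"gg":93,"jg":22,"u":95,"z":34},"y":[95,30,29,5,3]}
After op 10 (add /sc/0 29): {"sc":[29,25,91,44,52],"wl":{"gg":93,"jg":22,"u":95,"z":34},"y":[95,30,29,5,3]}
After op 11 (remove /sc/3): {"sc":[29,25,91,52],"wl":{"gg":93,"jg":22,"u":95,"z":34},"y":[95,30,29,5,3]}
After op 12 (add /sc/0 21): {"sc":[21,29,25,91,52],"wl":{"gg":93,"jg":22,"u":95,"z":34},"y":[95,30,29,5,3]}
After op 13 (add /zsq 20): {"sc":[21,29,25,91,52],"wl":{"gg":93,"jg":22,"u":95,"z":34},"y":[95,30,29,5,3],"zsq":20}
After op 14 (remove /y/1): {"sc":[21,29,25,91,52],"wl":{"gg":93,"jg":22,"u":95,"z":34},"y":[95,29,5,3],"zsq":20}
After op 15 (add /y/1 40): {"sc":[21,29,25,91,52],"wl":{"gg":93,"jg":22,"u":95,"z":34},"y":[95,40,29,5,3],"zsq":20}
After op 16 (remove /wl/gg): {"sc":[21,29,25,91,52],"wl":{"jg":22,"u":95,"z":34},"y":[95,40,29,5,3],"zsq":20}
After op 17 (add /pyl 68): {"pyl":68,"sc":[21,29,25,91,52],"wl":{"jg":22,"u":95,"z":34},"y":[95,40,29,5,3],"zsq":20}
After op 18 (remove /wl/z): {"pyl":68,"sc":[21,29,25,91,52],"wl":{"jg":22,"u":95},"y":[95,40,29,5,3],"zsq":20}
After op 19 (replace /y/0 38): {"pyl":68,"sc":[21,29,25,91,52],"wl":{"jg":22,"u":95},"y":[38,40,29,5,3],"zsq":20}
After op 20 (remove /y/4): {"pyl":68,"sc":[21,29,25,91,52],"wl":{"jg":22,"u":95},"y":[38,40,29,5],"zsq":20}
After op 21 (add /wl/gbe 72): {"pyl":68,"sc":[21,29,25,91,52],"wl":{"gbe":72,"jg":22,"u":95},"y":[38,40,29,5],"zsq":20}

Answer: {"pyl":68,"sc":[21,29,25,91,52],"wl":{"gbe":72,"jg":22,"u":95},"y":[38,40,29,5],"zsq":20}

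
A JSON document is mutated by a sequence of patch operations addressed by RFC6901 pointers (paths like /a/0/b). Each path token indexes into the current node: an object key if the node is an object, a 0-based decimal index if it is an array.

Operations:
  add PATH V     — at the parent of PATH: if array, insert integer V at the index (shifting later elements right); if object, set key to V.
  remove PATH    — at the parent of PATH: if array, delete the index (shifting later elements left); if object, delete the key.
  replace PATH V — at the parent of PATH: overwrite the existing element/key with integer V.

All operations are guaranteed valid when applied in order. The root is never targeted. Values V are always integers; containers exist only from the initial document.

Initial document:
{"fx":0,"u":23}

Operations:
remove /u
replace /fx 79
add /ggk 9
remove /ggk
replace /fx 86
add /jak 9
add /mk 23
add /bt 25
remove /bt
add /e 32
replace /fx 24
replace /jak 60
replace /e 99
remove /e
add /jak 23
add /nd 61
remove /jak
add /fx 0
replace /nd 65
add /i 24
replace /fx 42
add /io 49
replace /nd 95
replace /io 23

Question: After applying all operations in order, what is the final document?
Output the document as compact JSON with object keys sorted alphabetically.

After op 1 (remove /u): {"fx":0}
After op 2 (replace /fx 79): {"fx":79}
After op 3 (add /ggk 9): {"fx":79,"ggk":9}
After op 4 (remove /ggk): {"fx":79}
After op 5 (replace /fx 86): {"fx":86}
After op 6 (add /jak 9): {"fx":86,"jak":9}
After op 7 (add /mk 23): {"fx":86,"jak":9,"mk":23}
After op 8 (add /bt 25): {"bt":25,"fx":86,"jak":9,"mk":23}
After op 9 (remove /bt): {"fx":86,"jak":9,"mk":23}
After op 10 (add /e 32): {"e":32,"fx":86,"jak":9,"mk":23}
After op 11 (replace /fx 24): {"e":32,"fx":24,"jak":9,"mk":23}
After op 12 (replace /jak 60): {"e":32,"fx":24,"jak":60,"mk":23}
After op 13 (replace /e 99): {"e":99,"fx":24,"jak":60,"mk":23}
After op 14 (remove /e): {"fx":24,"jak":60,"mk":23}
After op 15 (add /jak 23): {"fx":24,"jak":23,"mk":23}
After op 16 (add /nd 61): {"fx":24,"jak":23,"mk":23,"nd":61}
After op 17 (remove /jak): {"fx":24,"mk":23,"nd":61}
After op 18 (add /fx 0): {"fx":0,"mk":23,"nd":61}
After op 19 (replace /nd 65): {"fx":0,"mk":23,"nd":65}
After op 20 (add /i 24): {"fx":0,"i":24,"mk":23,"nd":65}
After op 21 (replace /fx 42): {"fx":42,"i":24,"mk":23,"nd":65}
After op 22 (add /io 49): {"fx":42,"i":24,"io":49,"mk":23,"nd":65}
After op 23 (replace /nd 95): {"fx":42,"i":24,"io":49,"mk":23,"nd":95}
After op 24 (replace /io 23): {"fx":42,"i":24,"io":23,"mk":23,"nd":95}

Answer: {"fx":42,"i":24,"io":23,"mk":23,"nd":95}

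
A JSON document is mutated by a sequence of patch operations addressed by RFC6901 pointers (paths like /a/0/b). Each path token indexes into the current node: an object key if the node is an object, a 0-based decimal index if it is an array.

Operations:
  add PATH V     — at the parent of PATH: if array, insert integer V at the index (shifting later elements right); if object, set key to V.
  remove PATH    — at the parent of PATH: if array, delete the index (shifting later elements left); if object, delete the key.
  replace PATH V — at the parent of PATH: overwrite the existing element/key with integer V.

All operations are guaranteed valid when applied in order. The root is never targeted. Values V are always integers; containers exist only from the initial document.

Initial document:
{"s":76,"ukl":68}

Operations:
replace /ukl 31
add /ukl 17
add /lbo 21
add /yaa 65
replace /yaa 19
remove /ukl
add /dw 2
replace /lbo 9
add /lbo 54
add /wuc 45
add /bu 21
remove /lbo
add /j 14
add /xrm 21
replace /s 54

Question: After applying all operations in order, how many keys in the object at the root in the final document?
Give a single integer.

Answer: 7

Derivation:
After op 1 (replace /ukl 31): {"s":76,"ukl":31}
After op 2 (add /ukl 17): {"s":76,"ukl":17}
After op 3 (add /lbo 21): {"lbo":21,"s":76,"ukl":17}
After op 4 (add /yaa 65): {"lbo":21,"s":76,"ukl":17,"yaa":65}
After op 5 (replace /yaa 19): {"lbo":21,"s":76,"ukl":17,"yaa":19}
After op 6 (remove /ukl): {"lbo":21,"s":76,"yaa":19}
After op 7 (add /dw 2): {"dw":2,"lbo":21,"s":76,"yaa":19}
After op 8 (replace /lbo 9): {"dw":2,"lbo":9,"s":76,"yaa":19}
After op 9 (add /lbo 54): {"dw":2,"lbo":54,"s":76,"yaa":19}
After op 10 (add /wuc 45): {"dw":2,"lbo":54,"s":76,"wuc":45,"yaa":19}
After op 11 (add /bu 21): {"bu":21,"dw":2,"lbo":54,"s":76,"wuc":45,"yaa":19}
After op 12 (remove /lbo): {"bu":21,"dw":2,"s":76,"wuc":45,"yaa":19}
After op 13 (add /j 14): {"bu":21,"dw":2,"j":14,"s":76,"wuc":45,"yaa":19}
After op 14 (add /xrm 21): {"bu":21,"dw":2,"j":14,"s":76,"wuc":45,"xrm":21,"yaa":19}
After op 15 (replace /s 54): {"bu":21,"dw":2,"j":14,"s":54,"wuc":45,"xrm":21,"yaa":19}
Size at the root: 7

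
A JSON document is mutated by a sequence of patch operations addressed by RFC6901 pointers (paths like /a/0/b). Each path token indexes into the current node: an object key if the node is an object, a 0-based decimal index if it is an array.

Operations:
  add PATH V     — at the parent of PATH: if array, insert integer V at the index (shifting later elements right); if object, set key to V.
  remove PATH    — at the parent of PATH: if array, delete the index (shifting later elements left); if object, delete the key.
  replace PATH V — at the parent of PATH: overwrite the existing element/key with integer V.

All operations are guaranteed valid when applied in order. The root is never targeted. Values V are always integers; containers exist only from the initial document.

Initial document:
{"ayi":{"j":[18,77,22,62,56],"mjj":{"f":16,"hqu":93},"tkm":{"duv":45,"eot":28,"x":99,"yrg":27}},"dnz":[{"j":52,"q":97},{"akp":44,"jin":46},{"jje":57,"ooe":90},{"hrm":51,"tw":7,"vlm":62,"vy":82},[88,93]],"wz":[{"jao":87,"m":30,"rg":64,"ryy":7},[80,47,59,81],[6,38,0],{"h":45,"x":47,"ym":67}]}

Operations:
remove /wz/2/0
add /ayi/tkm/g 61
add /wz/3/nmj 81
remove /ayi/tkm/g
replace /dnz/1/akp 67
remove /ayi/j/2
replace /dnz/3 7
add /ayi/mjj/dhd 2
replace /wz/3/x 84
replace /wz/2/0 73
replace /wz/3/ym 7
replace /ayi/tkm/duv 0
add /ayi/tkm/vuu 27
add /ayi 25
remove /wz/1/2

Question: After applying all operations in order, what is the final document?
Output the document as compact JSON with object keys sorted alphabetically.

After op 1 (remove /wz/2/0): {"ayi":{"j":[18,77,22,62,56],"mjj":{"f":16,"hqu":93},"tkm":{"duv":45,"eot":28,"x":99,"yrg":27}},"dnz":[{"j":52,"q":97},{"akp":44,"jin":46},{"jje":57,"ooe":90},{"hrm":51,"tw":7,"vlm":62,"vy":82},[88,93]],"wz":[{"jao":87,"m":30,"rg":64,"ryy":7},[80,47,59,81],[38,0],{"h":45,"x":47,"ym":67}]}
After op 2 (add /ayi/tkm/g 61): {"ayi":{"j":[18,77,22,62,56],"mjj":{"f":16,"hqu":93},"tkm":{"duv":45,"eot":28,"g":61,"x":99,"yrg":27}},"dnz":[{"j":52,"q":97},{"akp":44,"jin":46},{"jje":57,"ooe":90},{"hrm":51,"tw":7,"vlm":62,"vy":82},[88,93]],"wz":[{"jao":87,"m":30,"rg":64,"ryy":7},[80,47,59,81],[38,0],{"h":45,"x":47,"ym":67}]}
After op 3 (add /wz/3/nmj 81): {"ayi":{"j":[18,77,22,62,56],"mjj":{"f":16,"hqu":93},"tkm":{"duv":45,"eot":28,"g":61,"x":99,"yrg":27}},"dnz":[{"j":52,"q":97},{"akp":44,"jin":46},{"jje":57,"ooe":90},{"hrm":51,"tw":7,"vlm":62,"vy":82},[88,93]],"wz":[{"jao":87,"m":30,"rg":64,"ryy":7},[80,47,59,81],[38,0],{"h":45,"nmj":81,"x":47,"ym":67}]}
After op 4 (remove /ayi/tkm/g): {"ayi":{"j":[18,77,22,62,56],"mjj":{"f":16,"hqu":93},"tkm":{"duv":45,"eot":28,"x":99,"yrg":27}},"dnz":[{"j":52,"q":97},{"akp":44,"jin":46},{"jje":57,"ooe":90},{"hrm":51,"tw":7,"vlm":62,"vy":82},[88,93]],"wz":[{"jao":87,"m":30,"rg":64,"ryy":7},[80,47,59,81],[38,0],{"h":45,"nmj":81,"x":47,"ym":67}]}
After op 5 (replace /dnz/1/akp 67): {"ayi":{"j":[18,77,22,62,56],"mjj":{"f":16,"hqu":93},"tkm":{"duv":45,"eot":28,"x":99,"yrg":27}},"dnz":[{"j":52,"q":97},{"akp":67,"jin":46},{"jje":57,"ooe":90},{"hrm":51,"tw":7,"vlm":62,"vy":82},[88,93]],"wz":[{"jao":87,"m":30,"rg":64,"ryy":7},[80,47,59,81],[38,0],{"h":45,"nmj":81,"x":47,"ym":67}]}
After op 6 (remove /ayi/j/2): {"ayi":{"j":[18,77,62,56],"mjj":{"f":16,"hqu":93},"tkm":{"duv":45,"eot":28,"x":99,"yrg":27}},"dnz":[{"j":52,"q":97},{"akp":67,"jin":46},{"jje":57,"ooe":90},{"hrm":51,"tw":7,"vlm":62,"vy":82},[88,93]],"wz":[{"jao":87,"m":30,"rg":64,"ryy":7},[80,47,59,81],[38,0],{"h":45,"nmj":81,"x":47,"ym":67}]}
After op 7 (replace /dnz/3 7): {"ayi":{"j":[18,77,62,56],"mjj":{"f":16,"hqu":93},"tkm":{"duv":45,"eot":28,"x":99,"yrg":27}},"dnz":[{"j":52,"q":97},{"akp":67,"jin":46},{"jje":57,"ooe":90},7,[88,93]],"wz":[{"jao":87,"m":30,"rg":64,"ryy":7},[80,47,59,81],[38,0],{"h":45,"nmj":81,"x":47,"ym":67}]}
After op 8 (add /ayi/mjj/dhd 2): {"ayi":{"j":[18,77,62,56],"mjj":{"dhd":2,"f":16,"hqu":93},"tkm":{"duv":45,"eot":28,"x":99,"yrg":27}},"dnz":[{"j":52,"q":97},{"akp":67,"jin":46},{"jje":57,"ooe":90},7,[88,93]],"wz":[{"jao":87,"m":30,"rg":64,"ryy":7},[80,47,59,81],[38,0],{"h":45,"nmj":81,"x":47,"ym":67}]}
After op 9 (replace /wz/3/x 84): {"ayi":{"j":[18,77,62,56],"mjj":{"dhd":2,"f":16,"hqu":93},"tkm":{"duv":45,"eot":28,"x":99,"yrg":27}},"dnz":[{"j":52,"q":97},{"akp":67,"jin":46},{"jje":57,"ooe":90},7,[88,93]],"wz":[{"jao":87,"m":30,"rg":64,"ryy":7},[80,47,59,81],[38,0],{"h":45,"nmj":81,"x":84,"ym":67}]}
After op 10 (replace /wz/2/0 73): {"ayi":{"j":[18,77,62,56],"mjj":{"dhd":2,"f":16,"hqu":93},"tkm":{"duv":45,"eot":28,"x":99,"yrg":27}},"dnz":[{"j":52,"q":97},{"akp":67,"jin":46},{"jje":57,"ooe":90},7,[88,93]],"wz":[{"jao":87,"m":30,"rg":64,"ryy":7},[80,47,59,81],[73,0],{"h":45,"nmj":81,"x":84,"ym":67}]}
After op 11 (replace /wz/3/ym 7): {"ayi":{"j":[18,77,62,56],"mjj":{"dhd":2,"f":16,"hqu":93},"tkm":{"duv":45,"eot":28,"x":99,"yrg":27}},"dnz":[{"j":52,"q":97},{"akp":67,"jin":46},{"jje":57,"ooe":90},7,[88,93]],"wz":[{"jao":87,"m":30,"rg":64,"ryy":7},[80,47,59,81],[73,0],{"h":45,"nmj":81,"x":84,"ym":7}]}
After op 12 (replace /ayi/tkm/duv 0): {"ayi":{"j":[18,77,62,56],"mjj":{"dhd":2,"f":16,"hqu":93},"tkm":{"duv":0,"eot":28,"x":99,"yrg":27}},"dnz":[{"j":52,"q":97},{"akp":67,"jin":46},{"jje":57,"ooe":90},7,[88,93]],"wz":[{"jao":87,"m":30,"rg":64,"ryy":7},[80,47,59,81],[73,0],{"h":45,"nmj":81,"x":84,"ym":7}]}
After op 13 (add /ayi/tkm/vuu 27): {"ayi":{"j":[18,77,62,56],"mjj":{"dhd":2,"f":16,"hqu":93},"tkm":{"duv":0,"eot":28,"vuu":27,"x":99,"yrg":27}},"dnz":[{"j":52,"q":97},{"akp":67,"jin":46},{"jje":57,"ooe":90},7,[88,93]],"wz":[{"jao":87,"m":30,"rg":64,"ryy":7},[80,47,59,81],[73,0],{"h":45,"nmj":81,"x":84,"ym":7}]}
After op 14 (add /ayi 25): {"ayi":25,"dnz":[{"j":52,"q":97},{"akp":67,"jin":46},{"jje":57,"ooe":90},7,[88,93]],"wz":[{"jao":87,"m":30,"rg":64,"ryy":7},[80,47,59,81],[73,0],{"h":45,"nmj":81,"x":84,"ym":7}]}
After op 15 (remove /wz/1/2): {"ayi":25,"dnz":[{"j":52,"q":97},{"akp":67,"jin":46},{"jje":57,"ooe":90},7,[88,93]],"wz":[{"jao":87,"m":30,"rg":64,"ryy":7},[80,47,81],[73,0],{"h":45,"nmj":81,"x":84,"ym":7}]}

Answer: {"ayi":25,"dnz":[{"j":52,"q":97},{"akp":67,"jin":46},{"jje":57,"ooe":90},7,[88,93]],"wz":[{"jao":87,"m":30,"rg":64,"ryy":7},[80,47,81],[73,0],{"h":45,"nmj":81,"x":84,"ym":7}]}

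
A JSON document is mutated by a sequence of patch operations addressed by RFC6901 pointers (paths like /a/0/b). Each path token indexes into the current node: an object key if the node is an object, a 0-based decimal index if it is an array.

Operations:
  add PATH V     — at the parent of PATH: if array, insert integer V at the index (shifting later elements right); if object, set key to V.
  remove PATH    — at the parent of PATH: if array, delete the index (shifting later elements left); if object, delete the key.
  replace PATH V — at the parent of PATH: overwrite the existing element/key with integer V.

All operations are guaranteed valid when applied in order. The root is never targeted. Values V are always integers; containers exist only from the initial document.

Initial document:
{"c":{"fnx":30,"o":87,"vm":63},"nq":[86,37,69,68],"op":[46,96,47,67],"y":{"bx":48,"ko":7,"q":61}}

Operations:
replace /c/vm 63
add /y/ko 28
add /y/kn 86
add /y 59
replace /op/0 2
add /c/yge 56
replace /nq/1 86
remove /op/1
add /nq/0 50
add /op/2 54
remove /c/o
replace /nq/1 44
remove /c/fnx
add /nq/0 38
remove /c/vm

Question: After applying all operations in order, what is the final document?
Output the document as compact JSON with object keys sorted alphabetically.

Answer: {"c":{"yge":56},"nq":[38,50,44,86,69,68],"op":[2,47,54,67],"y":59}

Derivation:
After op 1 (replace /c/vm 63): {"c":{"fnx":30,"o":87,"vm":63},"nq":[86,37,69,68],"op":[46,96,47,67],"y":{"bx":48,"ko":7,"q":61}}
After op 2 (add /y/ko 28): {"c":{"fnx":30,"o":87,"vm":63},"nq":[86,37,69,68],"op":[46,96,47,67],"y":{"bx":48,"ko":28,"q":61}}
After op 3 (add /y/kn 86): {"c":{"fnx":30,"o":87,"vm":63},"nq":[86,37,69,68],"op":[46,96,47,67],"y":{"bx":48,"kn":86,"ko":28,"q":61}}
After op 4 (add /y 59): {"c":{"fnx":30,"o":87,"vm":63},"nq":[86,37,69,68],"op":[46,96,47,67],"y":59}
After op 5 (replace /op/0 2): {"c":{"fnx":30,"o":87,"vm":63},"nq":[86,37,69,68],"op":[2,96,47,67],"y":59}
After op 6 (add /c/yge 56): {"c":{"fnx":30,"o":87,"vm":63,"yge":56},"nq":[86,37,69,68],"op":[2,96,47,67],"y":59}
After op 7 (replace /nq/1 86): {"c":{"fnx":30,"o":87,"vm":63,"yge":56},"nq":[86,86,69,68],"op":[2,96,47,67],"y":59}
After op 8 (remove /op/1): {"c":{"fnx":30,"o":87,"vm":63,"yge":56},"nq":[86,86,69,68],"op":[2,47,67],"y":59}
After op 9 (add /nq/0 50): {"c":{"fnx":30,"o":87,"vm":63,"yge":56},"nq":[50,86,86,69,68],"op":[2,47,67],"y":59}
After op 10 (add /op/2 54): {"c":{"fnx":30,"o":87,"vm":63,"yge":56},"nq":[50,86,86,69,68],"op":[2,47,54,67],"y":59}
After op 11 (remove /c/o): {"c":{"fnx":30,"vm":63,"yge":56},"nq":[50,86,86,69,68],"op":[2,47,54,67],"y":59}
After op 12 (replace /nq/1 44): {"c":{"fnx":30,"vm":63,"yge":56},"nq":[50,44,86,69,68],"op":[2,47,54,67],"y":59}
After op 13 (remove /c/fnx): {"c":{"vm":63,"yge":56},"nq":[50,44,86,69,68],"op":[2,47,54,67],"y":59}
After op 14 (add /nq/0 38): {"c":{"vm":63,"yge":56},"nq":[38,50,44,86,69,68],"op":[2,47,54,67],"y":59}
After op 15 (remove /c/vm): {"c":{"yge":56},"nq":[38,50,44,86,69,68],"op":[2,47,54,67],"y":59}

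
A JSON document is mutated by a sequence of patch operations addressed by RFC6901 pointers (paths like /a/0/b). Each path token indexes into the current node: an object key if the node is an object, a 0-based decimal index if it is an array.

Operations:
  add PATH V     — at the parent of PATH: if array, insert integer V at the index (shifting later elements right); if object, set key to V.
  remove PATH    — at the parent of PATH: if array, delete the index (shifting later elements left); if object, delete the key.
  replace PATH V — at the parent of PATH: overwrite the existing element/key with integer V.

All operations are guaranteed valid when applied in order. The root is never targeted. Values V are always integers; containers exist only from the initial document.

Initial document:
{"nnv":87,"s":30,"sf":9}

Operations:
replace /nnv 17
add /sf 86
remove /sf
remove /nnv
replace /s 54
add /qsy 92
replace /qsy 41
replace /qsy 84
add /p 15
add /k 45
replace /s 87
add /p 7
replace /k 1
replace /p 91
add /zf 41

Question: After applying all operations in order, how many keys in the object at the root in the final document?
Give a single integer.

After op 1 (replace /nnv 17): {"nnv":17,"s":30,"sf":9}
After op 2 (add /sf 86): {"nnv":17,"s":30,"sf":86}
After op 3 (remove /sf): {"nnv":17,"s":30}
After op 4 (remove /nnv): {"s":30}
After op 5 (replace /s 54): {"s":54}
After op 6 (add /qsy 92): {"qsy":92,"s":54}
After op 7 (replace /qsy 41): {"qsy":41,"s":54}
After op 8 (replace /qsy 84): {"qsy":84,"s":54}
After op 9 (add /p 15): {"p":15,"qsy":84,"s":54}
After op 10 (add /k 45): {"k":45,"p":15,"qsy":84,"s":54}
After op 11 (replace /s 87): {"k":45,"p":15,"qsy":84,"s":87}
After op 12 (add /p 7): {"k":45,"p":7,"qsy":84,"s":87}
After op 13 (replace /k 1): {"k":1,"p":7,"qsy":84,"s":87}
After op 14 (replace /p 91): {"k":1,"p":91,"qsy":84,"s":87}
After op 15 (add /zf 41): {"k":1,"p":91,"qsy":84,"s":87,"zf":41}
Size at the root: 5

Answer: 5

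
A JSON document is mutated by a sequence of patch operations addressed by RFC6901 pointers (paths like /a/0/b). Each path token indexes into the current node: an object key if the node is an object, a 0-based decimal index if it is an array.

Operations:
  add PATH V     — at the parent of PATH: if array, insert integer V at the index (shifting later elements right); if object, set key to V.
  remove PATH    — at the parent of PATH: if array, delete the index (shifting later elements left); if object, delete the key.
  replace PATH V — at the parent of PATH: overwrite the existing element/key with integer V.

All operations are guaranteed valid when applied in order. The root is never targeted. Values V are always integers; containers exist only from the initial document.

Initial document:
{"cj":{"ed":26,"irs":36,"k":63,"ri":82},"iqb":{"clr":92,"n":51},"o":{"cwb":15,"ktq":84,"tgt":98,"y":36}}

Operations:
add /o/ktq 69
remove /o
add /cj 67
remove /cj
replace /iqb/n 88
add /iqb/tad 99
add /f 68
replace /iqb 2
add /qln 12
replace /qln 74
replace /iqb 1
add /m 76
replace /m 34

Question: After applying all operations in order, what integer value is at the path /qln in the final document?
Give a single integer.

Answer: 74

Derivation:
After op 1 (add /o/ktq 69): {"cj":{"ed":26,"irs":36,"k":63,"ri":82},"iqb":{"clr":92,"n":51},"o":{"cwb":15,"ktq":69,"tgt":98,"y":36}}
After op 2 (remove /o): {"cj":{"ed":26,"irs":36,"k":63,"ri":82},"iqb":{"clr":92,"n":51}}
After op 3 (add /cj 67): {"cj":67,"iqb":{"clr":92,"n":51}}
After op 4 (remove /cj): {"iqb":{"clr":92,"n":51}}
After op 5 (replace /iqb/n 88): {"iqb":{"clr":92,"n":88}}
After op 6 (add /iqb/tad 99): {"iqb":{"clr":92,"n":88,"tad":99}}
After op 7 (add /f 68): {"f":68,"iqb":{"clr":92,"n":88,"tad":99}}
After op 8 (replace /iqb 2): {"f":68,"iqb":2}
After op 9 (add /qln 12): {"f":68,"iqb":2,"qln":12}
After op 10 (replace /qln 74): {"f":68,"iqb":2,"qln":74}
After op 11 (replace /iqb 1): {"f":68,"iqb":1,"qln":74}
After op 12 (add /m 76): {"f":68,"iqb":1,"m":76,"qln":74}
After op 13 (replace /m 34): {"f":68,"iqb":1,"m":34,"qln":74}
Value at /qln: 74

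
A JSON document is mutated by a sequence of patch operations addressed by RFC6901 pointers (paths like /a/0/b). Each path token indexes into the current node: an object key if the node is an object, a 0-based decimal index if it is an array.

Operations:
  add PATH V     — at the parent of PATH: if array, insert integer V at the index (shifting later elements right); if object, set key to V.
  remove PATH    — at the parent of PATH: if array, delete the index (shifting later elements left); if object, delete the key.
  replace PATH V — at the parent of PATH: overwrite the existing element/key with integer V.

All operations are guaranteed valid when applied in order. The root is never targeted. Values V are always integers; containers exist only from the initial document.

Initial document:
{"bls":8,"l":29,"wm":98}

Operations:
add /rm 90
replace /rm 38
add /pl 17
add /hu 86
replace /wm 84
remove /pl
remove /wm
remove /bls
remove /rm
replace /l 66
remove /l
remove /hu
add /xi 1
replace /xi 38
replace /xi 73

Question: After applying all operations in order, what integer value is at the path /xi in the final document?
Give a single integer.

Answer: 73

Derivation:
After op 1 (add /rm 90): {"bls":8,"l":29,"rm":90,"wm":98}
After op 2 (replace /rm 38): {"bls":8,"l":29,"rm":38,"wm":98}
After op 3 (add /pl 17): {"bls":8,"l":29,"pl":17,"rm":38,"wm":98}
After op 4 (add /hu 86): {"bls":8,"hu":86,"l":29,"pl":17,"rm":38,"wm":98}
After op 5 (replace /wm 84): {"bls":8,"hu":86,"l":29,"pl":17,"rm":38,"wm":84}
After op 6 (remove /pl): {"bls":8,"hu":86,"l":29,"rm":38,"wm":84}
After op 7 (remove /wm): {"bls":8,"hu":86,"l":29,"rm":38}
After op 8 (remove /bls): {"hu":86,"l":29,"rm":38}
After op 9 (remove /rm): {"hu":86,"l":29}
After op 10 (replace /l 66): {"hu":86,"l":66}
After op 11 (remove /l): {"hu":86}
After op 12 (remove /hu): {}
After op 13 (add /xi 1): {"xi":1}
After op 14 (replace /xi 38): {"xi":38}
After op 15 (replace /xi 73): {"xi":73}
Value at /xi: 73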